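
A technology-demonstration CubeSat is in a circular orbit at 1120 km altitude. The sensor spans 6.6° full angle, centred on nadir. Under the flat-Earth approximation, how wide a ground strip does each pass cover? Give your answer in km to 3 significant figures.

Half-angle = 6.6°/2 = 3.3°.
Swath width ≈ 2h·tan(θ/2) = 2 × 1120 × tan(3.3°) = 129.2 km.

129 km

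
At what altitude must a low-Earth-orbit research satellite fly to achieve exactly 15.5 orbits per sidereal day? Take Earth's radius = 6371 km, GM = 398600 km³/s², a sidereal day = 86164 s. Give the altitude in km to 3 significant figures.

Required period T = 86164 / 15.5 = 5559.0 s.
From T = 2π√(a³/μ): a = (μ T²/4π²)^(1/3) = (398600 × 5559.0² / 4π²)^(1/3) = 6782 km.
Altitude h = a − R = 6782 − 6371 = 411 km.

411 km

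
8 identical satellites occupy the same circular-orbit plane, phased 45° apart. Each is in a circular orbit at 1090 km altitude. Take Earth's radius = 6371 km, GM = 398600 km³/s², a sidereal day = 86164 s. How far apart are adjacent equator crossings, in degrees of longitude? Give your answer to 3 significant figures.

3.35°

Semi-major axis a = 6371 + 1090 = 7461 km. Period T = 2π√(a³/μ) = 2π√(7461³/398600) = 6413.7 s = 106.89 min.
Single-satellite node shift = (6413.7/86164) × 360° = 26.80°.
With 8 satellites evenly phased, successive equator crossings are 26.80/8 = 3.350° apart.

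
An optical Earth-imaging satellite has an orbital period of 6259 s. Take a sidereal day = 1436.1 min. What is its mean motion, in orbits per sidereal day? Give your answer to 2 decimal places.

Orbits per sidereal day = 86166 / 6259.0 = 13.767.

13.77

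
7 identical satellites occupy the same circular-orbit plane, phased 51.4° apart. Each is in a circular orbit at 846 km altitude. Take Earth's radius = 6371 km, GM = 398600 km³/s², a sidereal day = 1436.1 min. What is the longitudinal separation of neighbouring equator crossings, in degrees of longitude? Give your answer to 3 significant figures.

3.64°

Semi-major axis a = 6371 + 846 = 7217 km. Period T = 2π√(a³/μ) = 2π√(7217³/398600) = 6101.6 s = 101.69 min.
Single-satellite node shift = (6101.6/86166) × 360° = 25.49°.
With 7 satellites evenly phased, successive equator crossings are 25.49/7 = 3.642° apart.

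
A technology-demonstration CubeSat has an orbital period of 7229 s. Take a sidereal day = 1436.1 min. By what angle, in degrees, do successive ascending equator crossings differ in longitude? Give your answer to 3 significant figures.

During one orbit Earth rotates (7229.0 / 86166) × 360° = 30.20°.

30.2°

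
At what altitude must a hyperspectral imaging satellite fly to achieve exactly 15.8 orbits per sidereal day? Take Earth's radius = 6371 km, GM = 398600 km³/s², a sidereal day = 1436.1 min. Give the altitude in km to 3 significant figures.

325 km

Required period T = 86166 / 15.8 = 5453.5 s.
From T = 2π√(a³/μ): a = (μ T²/4π²)^(1/3) = (398600 × 5453.5² / 4π²)^(1/3) = 6696 km.
Altitude h = a − R = 6696 − 6371 = 325 km.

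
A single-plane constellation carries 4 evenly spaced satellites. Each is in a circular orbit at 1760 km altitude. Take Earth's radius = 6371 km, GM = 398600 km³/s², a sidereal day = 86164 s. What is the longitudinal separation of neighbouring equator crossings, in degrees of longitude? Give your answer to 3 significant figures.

Semi-major axis a = 6371 + 1760 = 8131 km. Period T = 2π√(a³/μ) = 2π√(8131³/398600) = 7296.7 s = 121.61 min.
Single-satellite node shift = (7296.7/86164) × 360° = 30.49°.
With 4 satellites evenly phased, successive equator crossings are 30.49/4 = 7.622° apart.

7.62°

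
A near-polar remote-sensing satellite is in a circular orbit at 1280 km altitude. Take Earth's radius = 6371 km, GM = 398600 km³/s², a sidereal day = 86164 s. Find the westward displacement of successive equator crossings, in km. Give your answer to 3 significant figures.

Semi-major axis a = 6371 + 1280 = 7651 km. Period T = 2π√(a³/μ) = 2π√(7651³/398600) = 6660.2 s = 111.00 min.
During one orbit Earth rotates (6660.2 / 86164) × 360° = 27.83°.
At the equator that is 27.83° × (2π·6371/360) km/° = 27.83 × 111.2 = 3094 km.

3090 km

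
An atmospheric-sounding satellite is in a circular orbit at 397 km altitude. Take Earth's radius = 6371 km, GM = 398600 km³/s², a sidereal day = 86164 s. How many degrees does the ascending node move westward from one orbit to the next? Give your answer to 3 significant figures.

23.2°

Semi-major axis a = 6371 + 397 = 6768 km. Period T = 2π√(a³/μ) = 2π√(6768³/398600) = 5541.2 s = 92.35 min.
During one orbit Earth rotates (5541.2 / 86164) × 360° = 23.15°.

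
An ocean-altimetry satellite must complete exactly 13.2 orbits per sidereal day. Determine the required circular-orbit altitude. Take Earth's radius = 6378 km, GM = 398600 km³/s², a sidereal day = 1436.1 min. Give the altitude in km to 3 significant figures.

Required period T = 86166 / 13.2 = 6527.7 s.
From T = 2π√(a³/μ): a = (μ T²/4π²)^(1/3) = (398600 × 6527.7² / 4π²)^(1/3) = 7549 km.
Altitude h = a − R = 7549 − 6378 = 1171 km.

1170 km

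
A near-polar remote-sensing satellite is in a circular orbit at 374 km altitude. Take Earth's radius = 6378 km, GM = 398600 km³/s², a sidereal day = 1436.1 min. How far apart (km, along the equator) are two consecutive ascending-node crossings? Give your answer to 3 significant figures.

2570 km

Semi-major axis a = 6378 + 374 = 6752 km. Period T = 2π√(a³/μ) = 2π√(6752³/398600) = 5521.5 s = 92.03 min.
During one orbit Earth rotates (5521.5 / 86166) × 360° = 23.07°.
At the equator that is 23.07° × (2π·6378/360) km/° = 23.07 × 111.3 = 2568 km.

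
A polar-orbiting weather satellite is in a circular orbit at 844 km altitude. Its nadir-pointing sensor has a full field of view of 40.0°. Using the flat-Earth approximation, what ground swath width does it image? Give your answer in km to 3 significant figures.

614 km

Half-angle = 40.0°/2 = 20°.
Swath width ≈ 2h·tan(θ/2) = 2 × 844 × tan(20°) = 614.4 km.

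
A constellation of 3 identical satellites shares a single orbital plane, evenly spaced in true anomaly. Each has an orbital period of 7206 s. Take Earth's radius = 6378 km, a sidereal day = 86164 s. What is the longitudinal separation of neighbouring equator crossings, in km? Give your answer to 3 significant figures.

1120 km

Single-satellite node shift = (7206.0/86164) × 360° = 30.11°.
With 3 satellites evenly phased, successive equator crossings are 30.11/3 = 10.036° apart.
That is 10.036 × 111.3 = 1117 km at the equator.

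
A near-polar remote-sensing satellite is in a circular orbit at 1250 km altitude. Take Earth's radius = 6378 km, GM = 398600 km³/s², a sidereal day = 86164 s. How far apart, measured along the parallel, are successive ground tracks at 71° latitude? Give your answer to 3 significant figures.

Semi-major axis a = 6378 + 1250 = 7628 km. Period T = 2π√(a³/μ) = 2π√(7628³/398600) = 6630.2 s = 110.50 min.
Node shift per orbit = (6630.2/86164) × 360° = 27.70°.
Equatorial spacing = 27.70 × 111.3 km/° = 3084 km.
At 71° latitude, spacing = 3084 × cos(71°) = 1004 km.

1000 km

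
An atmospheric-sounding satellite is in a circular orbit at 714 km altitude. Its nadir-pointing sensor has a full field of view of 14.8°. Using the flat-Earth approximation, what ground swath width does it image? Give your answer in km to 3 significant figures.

Half-angle = 14.8°/2 = 7.4°.
Swath width ≈ 2h·tan(θ/2) = 2 × 714 × tan(7.4°) = 185.5 km.

185 km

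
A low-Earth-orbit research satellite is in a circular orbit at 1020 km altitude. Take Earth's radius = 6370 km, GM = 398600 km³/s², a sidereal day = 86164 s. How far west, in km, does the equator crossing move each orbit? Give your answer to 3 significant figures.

Semi-major axis a = 6370 + 1020 = 7390 km. Period T = 2π√(a³/μ) = 2π√(7390³/398600) = 6322.3 s = 105.37 min.
During one orbit Earth rotates (6322.3 / 86164) × 360° = 26.42°.
At the equator that is 26.42° × (2π·6370/360) km/° = 26.42 × 111.2 = 2937 km.

2940 km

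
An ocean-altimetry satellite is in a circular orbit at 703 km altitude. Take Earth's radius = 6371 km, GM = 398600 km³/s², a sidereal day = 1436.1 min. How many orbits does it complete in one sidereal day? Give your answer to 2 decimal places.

Semi-major axis a = 6371 + 703 = 7074 km. Period T = 2π√(a³/μ) = 2π√(7074³/398600) = 5921.2 s = 98.69 min.
Orbits per sidereal day = 86166 / 5921.2 = 14.552.

14.55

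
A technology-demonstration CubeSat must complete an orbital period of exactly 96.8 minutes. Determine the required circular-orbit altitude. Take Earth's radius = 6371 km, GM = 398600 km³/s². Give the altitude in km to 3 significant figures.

T = 96.8 min = 5808.0 s.
From T = 2π√(a³/μ): a = (μ T²/4π²)^(1/3) = (398600 × 5808.0² / 4π²)^(1/3) = 6984 km.
Altitude h = a − R = 6984 − 6371 = 613 km.

613 km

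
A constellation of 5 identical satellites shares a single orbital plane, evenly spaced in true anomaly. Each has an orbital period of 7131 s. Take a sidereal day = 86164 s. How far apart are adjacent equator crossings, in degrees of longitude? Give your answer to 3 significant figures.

5.96°

Single-satellite node shift = (7131.0/86164) × 360° = 29.79°.
With 5 satellites evenly phased, successive equator crossings are 29.79/5 = 5.959° apart.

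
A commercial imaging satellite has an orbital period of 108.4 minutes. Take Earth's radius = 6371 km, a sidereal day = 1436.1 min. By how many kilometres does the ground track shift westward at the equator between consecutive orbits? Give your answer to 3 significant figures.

3020 km

T = 108.4 min = 6504.0 s.
During one orbit Earth rotates (6504.0 / 86166) × 360° = 27.17°.
At the equator that is 27.17° × (2π·6371/360) km/° = 27.17 × 111.2 = 3022 km.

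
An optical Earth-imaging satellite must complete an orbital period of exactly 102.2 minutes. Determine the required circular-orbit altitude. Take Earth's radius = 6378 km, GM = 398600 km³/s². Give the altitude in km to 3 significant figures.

T = 102.2 min = 6132.0 s.
From T = 2π√(a³/μ): a = (μ T²/4π²)^(1/3) = (398600 × 6132.0² / 4π²)^(1/3) = 7241 km.
Altitude h = a − R = 7241 − 6378 = 863 km.

863 km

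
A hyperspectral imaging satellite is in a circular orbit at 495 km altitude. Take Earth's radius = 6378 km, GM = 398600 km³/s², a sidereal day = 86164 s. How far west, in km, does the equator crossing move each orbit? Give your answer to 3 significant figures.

2640 km

Semi-major axis a = 6378 + 495 = 6873 km. Period T = 2π√(a³/μ) = 2π√(6873³/398600) = 5670.6 s = 94.51 min.
During one orbit Earth rotates (5670.6 / 86164) × 360° = 23.69°.
At the equator that is 23.69° × (2π·6378/360) km/° = 23.69 × 111.3 = 2637 km.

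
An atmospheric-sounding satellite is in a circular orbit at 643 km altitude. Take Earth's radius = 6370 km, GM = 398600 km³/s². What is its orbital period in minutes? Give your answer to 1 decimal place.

97.4 min

Semi-major axis a = 6370 + 643 = 7013 km. Period T = 2π√(a³/μ) = 2π√(7013³/398600) = 5844.8 s = 97.41 min.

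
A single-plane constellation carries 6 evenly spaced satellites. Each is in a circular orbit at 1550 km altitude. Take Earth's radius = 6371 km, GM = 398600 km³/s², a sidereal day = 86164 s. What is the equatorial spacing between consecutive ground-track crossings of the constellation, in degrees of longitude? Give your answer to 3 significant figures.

Semi-major axis a = 6371 + 1550 = 7921 km. Period T = 2π√(a³/μ) = 2π√(7921³/398600) = 7015.9 s = 116.93 min.
Single-satellite node shift = (7015.9/86164) × 360° = 29.31°.
With 6 satellites evenly phased, successive equator crossings are 29.31/6 = 4.885° apart.

4.89°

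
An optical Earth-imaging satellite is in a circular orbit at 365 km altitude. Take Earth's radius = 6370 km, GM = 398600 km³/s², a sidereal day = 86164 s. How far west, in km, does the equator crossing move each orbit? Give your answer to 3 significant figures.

Semi-major axis a = 6370 + 365 = 6735 km. Period T = 2π√(a³/μ) = 2π√(6735³/398600) = 5500.7 s = 91.68 min.
During one orbit Earth rotates (5500.7 / 86164) × 360° = 22.98°.
At the equator that is 22.98° × (2π·6370/360) km/° = 22.98 × 111.2 = 2555 km.

2560 km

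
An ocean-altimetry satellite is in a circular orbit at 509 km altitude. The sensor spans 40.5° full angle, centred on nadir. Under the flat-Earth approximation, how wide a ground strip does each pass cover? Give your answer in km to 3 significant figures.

Half-angle = 40.5°/2 = 20.25°.
Swath width ≈ 2h·tan(θ/2) = 2 × 509 × tan(20.25°) = 375.6 km.

376 km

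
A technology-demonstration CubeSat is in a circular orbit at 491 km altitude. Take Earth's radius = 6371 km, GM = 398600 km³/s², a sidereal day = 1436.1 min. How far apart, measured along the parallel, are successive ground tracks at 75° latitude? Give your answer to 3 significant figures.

Semi-major axis a = 6371 + 491 = 6862 km. Period T = 2π√(a³/μ) = 2π√(6862³/398600) = 5657.0 s = 94.28 min.
Node shift per orbit = (5657.0/86166) × 360° = 23.63°.
Equatorial spacing = 23.63 × 111.2 km/° = 2628 km.
At 75° latitude, spacing = 2628 × cos(75°) = 680 km.

680 km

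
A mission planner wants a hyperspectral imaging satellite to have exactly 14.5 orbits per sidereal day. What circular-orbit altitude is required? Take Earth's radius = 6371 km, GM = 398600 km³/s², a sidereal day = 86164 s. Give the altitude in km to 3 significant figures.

Required period T = 86164 / 14.5 = 5942.3 s.
From T = 2π√(a³/μ): a = (μ T²/4π²)^(1/3) = (398600 × 5942.3² / 4π²)^(1/3) = 7091 km.
Altitude h = a − R = 7091 − 6371 = 720 km.

720 km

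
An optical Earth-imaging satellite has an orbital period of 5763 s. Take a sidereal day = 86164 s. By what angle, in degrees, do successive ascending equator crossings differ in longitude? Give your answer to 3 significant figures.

24.1°

During one orbit Earth rotates (5763.0 / 86164) × 360° = 24.08°.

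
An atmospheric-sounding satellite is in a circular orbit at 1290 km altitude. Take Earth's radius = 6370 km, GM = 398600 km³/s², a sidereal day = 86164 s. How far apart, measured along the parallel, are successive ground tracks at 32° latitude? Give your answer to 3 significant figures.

Semi-major axis a = 6370 + 1290 = 7660 km. Period T = 2π√(a³/μ) = 2π√(7660³/398600) = 6672.0 s = 111.20 min.
Node shift per orbit = (6672.0/86164) × 360° = 27.88°.
Equatorial spacing = 27.88 × 111.2 km/° = 3099 km.
At 32° latitude, spacing = 3099 × cos(32°) = 2628 km.

2630 km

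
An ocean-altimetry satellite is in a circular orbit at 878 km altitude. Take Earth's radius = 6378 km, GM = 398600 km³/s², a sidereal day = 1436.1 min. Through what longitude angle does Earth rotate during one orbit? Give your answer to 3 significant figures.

25.7°

Semi-major axis a = 6378 + 878 = 7256 km. Period T = 2π√(a³/μ) = 2π√(7256³/398600) = 6151.2 s = 102.52 min.
During one orbit Earth rotates (6151.2 / 86166) × 360° = 25.70°.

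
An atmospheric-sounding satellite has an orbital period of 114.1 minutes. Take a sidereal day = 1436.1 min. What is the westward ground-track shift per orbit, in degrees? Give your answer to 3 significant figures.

28.6°

T = 114.1 min = 6846.0 s.
During one orbit Earth rotates (6846.0 / 86166) × 360° = 28.60°.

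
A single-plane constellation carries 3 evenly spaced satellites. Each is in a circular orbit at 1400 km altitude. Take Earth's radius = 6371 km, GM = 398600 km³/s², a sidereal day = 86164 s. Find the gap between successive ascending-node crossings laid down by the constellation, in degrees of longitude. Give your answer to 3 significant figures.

9.49°

Semi-major axis a = 6371 + 1400 = 7771 km. Period T = 2π√(a³/μ) = 2π√(7771³/398600) = 6817.5 s = 113.63 min.
Single-satellite node shift = (6817.5/86164) × 360° = 28.48°.
With 3 satellites evenly phased, successive equator crossings are 28.48/3 = 9.495° apart.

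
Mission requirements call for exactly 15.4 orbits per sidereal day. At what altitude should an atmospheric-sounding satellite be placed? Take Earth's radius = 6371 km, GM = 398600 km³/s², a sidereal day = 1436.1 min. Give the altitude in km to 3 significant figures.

441 km

Required period T = 86166 / 15.4 = 5595.2 s.
From T = 2π√(a³/μ): a = (μ T²/4π²)^(1/3) = (398600 × 5595.2² / 4π²)^(1/3) = 6812 km.
Altitude h = a − R = 6812 − 6371 = 441 km.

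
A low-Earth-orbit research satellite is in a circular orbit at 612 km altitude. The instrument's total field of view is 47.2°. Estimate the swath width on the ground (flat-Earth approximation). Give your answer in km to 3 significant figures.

Half-angle = 47.2°/2 = 23.6°.
Swath width ≈ 2h·tan(θ/2) = 2 × 612 × tan(23.6°) = 534.8 km.

535 km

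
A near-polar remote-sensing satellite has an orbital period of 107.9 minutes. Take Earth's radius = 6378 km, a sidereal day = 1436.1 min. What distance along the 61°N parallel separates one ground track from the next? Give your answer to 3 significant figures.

1460 km

T = 107.9 min = 6474.0 s.
Node shift per orbit = (6474.0/86166) × 360° = 27.05°.
Equatorial spacing = 27.05 × 111.3 km/° = 3011 km.
At 61° latitude, spacing = 3011 × cos(61°) = 1460 km.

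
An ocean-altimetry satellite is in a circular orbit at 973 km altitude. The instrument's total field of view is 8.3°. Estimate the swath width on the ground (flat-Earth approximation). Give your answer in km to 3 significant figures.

Half-angle = 8.3°/2 = 4.15°.
Swath width ≈ 2h·tan(θ/2) = 2 × 973 × tan(4.15°) = 141.2 km.

141 km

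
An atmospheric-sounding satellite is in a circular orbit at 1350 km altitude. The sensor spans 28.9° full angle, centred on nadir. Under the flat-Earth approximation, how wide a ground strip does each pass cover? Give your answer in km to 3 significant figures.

696 km

Half-angle = 28.9°/2 = 14.45°.
Swath width ≈ 2h·tan(θ/2) = 2 × 1350 × tan(14.45°) = 695.8 km.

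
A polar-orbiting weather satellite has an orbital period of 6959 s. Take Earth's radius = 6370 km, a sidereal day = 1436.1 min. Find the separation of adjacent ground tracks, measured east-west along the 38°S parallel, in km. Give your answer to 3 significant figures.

2550 km

Node shift per orbit = (6959.0/86166) × 360° = 29.07°.
Equatorial spacing = 29.07 × 111.2 km/° = 3232 km.
At 38° latitude, spacing = 3232 × cos(38°) = 2547 km.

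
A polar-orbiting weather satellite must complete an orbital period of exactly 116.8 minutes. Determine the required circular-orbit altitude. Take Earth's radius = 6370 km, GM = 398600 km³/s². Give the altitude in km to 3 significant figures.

T = 116.8 min = 7008.0 s.
From T = 2π√(a³/μ): a = (μ T²/4π²)^(1/3) = (398600 × 7008.0² / 4π²)^(1/3) = 7915 km.
Altitude h = a − R = 7915 − 6370 = 1545 km.

1550 km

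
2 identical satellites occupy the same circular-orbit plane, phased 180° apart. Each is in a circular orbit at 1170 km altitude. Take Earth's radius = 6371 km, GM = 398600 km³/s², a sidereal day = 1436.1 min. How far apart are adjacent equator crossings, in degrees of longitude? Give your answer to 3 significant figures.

Semi-major axis a = 6371 + 1170 = 7541 km. Period T = 2π√(a³/μ) = 2π√(7541³/398600) = 6517.1 s = 108.62 min.
Single-satellite node shift = (6517.1/86166) × 360° = 27.23°.
With 2 satellites evenly phased, successive equator crossings are 27.23/2 = 13.614° apart.

13.6°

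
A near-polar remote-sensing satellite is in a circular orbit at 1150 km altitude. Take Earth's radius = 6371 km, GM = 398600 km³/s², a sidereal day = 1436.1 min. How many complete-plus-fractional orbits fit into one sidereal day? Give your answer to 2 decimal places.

13.27

Semi-major axis a = 6371 + 1150 = 7521 km. Period T = 2π√(a³/μ) = 2π√(7521³/398600) = 6491.2 s = 108.19 min.
Orbits per sidereal day = 86166 / 6491.2 = 13.274.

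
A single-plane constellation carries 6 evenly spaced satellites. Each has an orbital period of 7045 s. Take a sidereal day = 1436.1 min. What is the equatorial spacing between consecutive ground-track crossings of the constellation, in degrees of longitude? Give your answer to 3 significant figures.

Single-satellite node shift = (7045.0/86166) × 360° = 29.43°.
With 6 satellites evenly phased, successive equator crossings are 29.43/6 = 4.906° apart.

4.91°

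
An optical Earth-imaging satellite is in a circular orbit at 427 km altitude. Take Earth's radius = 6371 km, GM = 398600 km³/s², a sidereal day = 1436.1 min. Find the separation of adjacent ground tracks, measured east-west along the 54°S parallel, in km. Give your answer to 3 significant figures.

Semi-major axis a = 6371 + 427 = 6798 km. Period T = 2π√(a³/μ) = 2π√(6798³/398600) = 5578.1 s = 92.97 min.
Node shift per orbit = (5578.1/86166) × 360° = 23.31°.
Equatorial spacing = 23.31 × 111.2 km/° = 2591 km.
At 54° latitude, spacing = 2591 × cos(54°) = 1523 km.

1520 km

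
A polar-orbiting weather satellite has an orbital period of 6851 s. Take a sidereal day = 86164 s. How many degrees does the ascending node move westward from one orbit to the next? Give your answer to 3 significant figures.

During one orbit Earth rotates (6851.0 / 86164) × 360° = 28.62°.

28.6°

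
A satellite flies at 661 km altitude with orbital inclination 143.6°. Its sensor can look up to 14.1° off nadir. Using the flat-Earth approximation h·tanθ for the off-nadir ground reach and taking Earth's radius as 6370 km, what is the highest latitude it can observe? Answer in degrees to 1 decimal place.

37.9°

Retrograde orbit: the ground track reaches ±(180° − i) = ±(180 − 143.6) = ±36.4°.
Sensor half-swath on the ground ≈ 661·tan(14.1°) = 166 km = 1.49° of latitude.
Maximum observable latitude ≈ 36.4 + 1.49 = 37.9°.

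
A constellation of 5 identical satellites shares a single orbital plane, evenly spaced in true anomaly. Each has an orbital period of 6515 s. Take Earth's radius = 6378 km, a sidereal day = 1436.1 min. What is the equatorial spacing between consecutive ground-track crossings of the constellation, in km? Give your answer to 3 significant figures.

Single-satellite node shift = (6515.0/86166) × 360° = 27.22°.
With 5 satellites evenly phased, successive equator crossings are 27.22/5 = 5.444° apart.
That is 5.444 × 111.3 = 606 km at the equator.

606 km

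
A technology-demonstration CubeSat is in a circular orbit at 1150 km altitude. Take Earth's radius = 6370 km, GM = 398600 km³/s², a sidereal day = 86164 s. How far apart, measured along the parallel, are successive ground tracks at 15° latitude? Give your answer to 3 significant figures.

Semi-major axis a = 6370 + 1150 = 7520 km. Period T = 2π√(a³/μ) = 2π√(7520³/398600) = 6489.9 s = 108.16 min.
Node shift per orbit = (6489.9/86164) × 360° = 27.12°.
Equatorial spacing = 27.12 × 111.2 km/° = 3015 km.
At 15° latitude, spacing = 3015 × cos(15°) = 2912 km.

2910 km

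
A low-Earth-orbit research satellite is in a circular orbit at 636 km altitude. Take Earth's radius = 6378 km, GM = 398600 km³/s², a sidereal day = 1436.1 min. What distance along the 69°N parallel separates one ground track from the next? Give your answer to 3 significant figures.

974 km

Semi-major axis a = 6378 + 636 = 7014 km. Period T = 2π√(a³/μ) = 2π√(7014³/398600) = 5846.0 s = 97.43 min.
Node shift per orbit = (5846.0/86166) × 360° = 24.42°.
Equatorial spacing = 24.42 × 111.3 km/° = 2719 km.
At 69° latitude, spacing = 2719 × cos(69°) = 974 km.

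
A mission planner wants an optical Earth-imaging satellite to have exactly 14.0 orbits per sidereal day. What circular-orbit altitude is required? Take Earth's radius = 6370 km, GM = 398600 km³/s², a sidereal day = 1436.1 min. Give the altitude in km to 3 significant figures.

Required period T = 86166 / 14.0 = 6154.7 s.
From T = 2π√(a³/μ): a = (μ T²/4π²)^(1/3) = (398600 × 6154.7² / 4π²)^(1/3) = 7259 km.
Altitude h = a − R = 7259 − 6370 = 889 km.

889 km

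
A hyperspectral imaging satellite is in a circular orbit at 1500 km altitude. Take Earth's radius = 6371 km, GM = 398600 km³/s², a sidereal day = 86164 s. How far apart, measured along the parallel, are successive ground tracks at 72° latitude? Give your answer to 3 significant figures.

Semi-major axis a = 6371 + 1500 = 7871 km. Period T = 2π√(a³/μ) = 2π√(7871³/398600) = 6949.5 s = 115.83 min.
Node shift per orbit = (6949.5/86164) × 360° = 29.04°.
Equatorial spacing = 29.04 × 111.2 km/° = 3229 km.
At 72° latitude, spacing = 3229 × cos(72°) = 998 km.

998 km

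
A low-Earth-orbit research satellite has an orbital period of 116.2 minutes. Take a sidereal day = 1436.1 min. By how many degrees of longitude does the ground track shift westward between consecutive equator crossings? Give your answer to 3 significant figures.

T = 116.2 min = 6972.0 s.
During one orbit Earth rotates (6972.0 / 86166) × 360° = 29.13°.

29.1°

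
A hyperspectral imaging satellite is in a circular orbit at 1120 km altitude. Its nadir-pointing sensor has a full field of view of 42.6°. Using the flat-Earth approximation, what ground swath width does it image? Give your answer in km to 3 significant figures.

Half-angle = 42.6°/2 = 21.3°.
Swath width ≈ 2h·tan(θ/2) = 2 × 1120 × tan(21.3°) = 873.3 km.

873 km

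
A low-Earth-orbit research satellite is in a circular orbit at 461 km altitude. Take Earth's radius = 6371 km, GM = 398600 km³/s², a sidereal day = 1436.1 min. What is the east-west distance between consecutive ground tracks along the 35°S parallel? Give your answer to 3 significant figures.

2140 km

Semi-major axis a = 6371 + 461 = 6832 km. Period T = 2π√(a³/μ) = 2π√(6832³/398600) = 5620.0 s = 93.67 min.
Node shift per orbit = (5620.0/86166) × 360° = 23.48°.
Equatorial spacing = 23.48 × 111.2 km/° = 2611 km.
At 35° latitude, spacing = 2611 × cos(35°) = 2139 km.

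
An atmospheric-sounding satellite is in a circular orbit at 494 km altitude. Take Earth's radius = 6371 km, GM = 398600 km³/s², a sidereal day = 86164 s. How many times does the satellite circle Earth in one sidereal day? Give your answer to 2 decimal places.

Semi-major axis a = 6371 + 494 = 6865 km. Period T = 2π√(a³/μ) = 2π√(6865³/398600) = 5660.7 s = 94.35 min.
Orbits per sidereal day = 86164 / 5660.7 = 15.221.

15.22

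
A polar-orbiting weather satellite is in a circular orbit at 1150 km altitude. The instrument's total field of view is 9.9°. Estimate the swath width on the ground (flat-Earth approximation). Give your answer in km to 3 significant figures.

Half-angle = 9.9°/2 = 4.95°.
Swath width ≈ 2h·tan(θ/2) = 2 × 1150 × tan(4.95°) = 199.2 km.

199 km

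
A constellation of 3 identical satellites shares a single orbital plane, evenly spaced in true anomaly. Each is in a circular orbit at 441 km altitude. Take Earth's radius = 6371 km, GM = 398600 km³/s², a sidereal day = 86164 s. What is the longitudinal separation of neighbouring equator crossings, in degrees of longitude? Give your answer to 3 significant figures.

Semi-major axis a = 6371 + 441 = 6812 km. Period T = 2π√(a³/μ) = 2π√(6812³/398600) = 5595.3 s = 93.25 min.
Single-satellite node shift = (5595.3/86164) × 360° = 23.38°.
With 3 satellites evenly phased, successive equator crossings are 23.38/3 = 7.793° apart.

7.79°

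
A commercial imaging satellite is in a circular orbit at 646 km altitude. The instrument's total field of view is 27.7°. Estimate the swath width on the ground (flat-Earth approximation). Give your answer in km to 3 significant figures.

Half-angle = 27.7°/2 = 13.85°.
Swath width ≈ 2h·tan(θ/2) = 2 × 646 × tan(13.85°) = 318.5 km.

319 km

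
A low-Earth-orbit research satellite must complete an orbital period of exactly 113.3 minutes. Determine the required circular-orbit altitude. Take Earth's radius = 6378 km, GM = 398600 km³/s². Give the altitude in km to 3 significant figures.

T = 113.3 min = 6798.0 s.
From T = 2π√(a³/μ): a = (μ T²/4π²)^(1/3) = (398600 × 6798.0² / 4π²)^(1/3) = 7756 km.
Altitude h = a − R = 7756 − 6378 = 1378 km.

1380 km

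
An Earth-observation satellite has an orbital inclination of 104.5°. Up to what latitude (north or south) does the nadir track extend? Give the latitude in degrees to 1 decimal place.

Retrograde orbit: the ground track reaches ±(180° − i) = ±(180 − 104.5) = ±75.5°.

75.5°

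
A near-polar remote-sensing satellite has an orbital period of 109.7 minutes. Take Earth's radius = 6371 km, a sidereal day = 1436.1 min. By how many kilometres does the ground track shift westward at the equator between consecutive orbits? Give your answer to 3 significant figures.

T = 109.7 min = 6582.0 s.
During one orbit Earth rotates (6582.0 / 86166) × 360° = 27.50°.
At the equator that is 27.50° × (2π·6371/360) km/° = 27.50 × 111.2 = 3058 km.

3060 km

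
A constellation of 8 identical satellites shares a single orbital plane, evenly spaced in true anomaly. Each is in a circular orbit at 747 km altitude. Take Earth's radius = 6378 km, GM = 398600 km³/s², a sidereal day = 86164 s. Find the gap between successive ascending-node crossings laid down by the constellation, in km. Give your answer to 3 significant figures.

348 km

Semi-major axis a = 6378 + 747 = 7125 km. Period T = 2π√(a³/μ) = 2π√(7125³/398600) = 5985.3 s = 99.76 min.
Single-satellite node shift = (5985.3/86164) × 360° = 25.01°.
With 8 satellites evenly phased, successive equator crossings are 25.01/8 = 3.126° apart.
That is 3.126 × 111.3 = 348 km at the equator.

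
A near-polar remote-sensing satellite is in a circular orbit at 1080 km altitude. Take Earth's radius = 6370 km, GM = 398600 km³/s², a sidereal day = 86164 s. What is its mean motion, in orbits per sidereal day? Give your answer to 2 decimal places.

Semi-major axis a = 6370 + 1080 = 7450 km. Period T = 2π√(a³/μ) = 2π√(7450³/398600) = 6399.5 s = 106.66 min.
Orbits per sidereal day = 86164 / 6399.5 = 13.464.

13.46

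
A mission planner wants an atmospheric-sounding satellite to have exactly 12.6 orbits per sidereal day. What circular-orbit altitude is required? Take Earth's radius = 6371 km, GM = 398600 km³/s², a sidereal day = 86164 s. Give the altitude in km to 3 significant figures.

1420 km

Required period T = 86164 / 12.6 = 6838.4 s.
From T = 2π√(a³/μ): a = (μ T²/4π²)^(1/3) = (398600 × 6838.4² / 4π²)^(1/3) = 7787 km.
Altitude h = a − R = 7787 − 6371 = 1416 km.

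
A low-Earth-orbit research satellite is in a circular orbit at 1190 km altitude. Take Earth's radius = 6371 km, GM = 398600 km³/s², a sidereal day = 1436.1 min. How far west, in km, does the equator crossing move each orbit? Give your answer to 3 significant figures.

Semi-major axis a = 6371 + 1190 = 7561 km. Period T = 2π√(a³/μ) = 2π√(7561³/398600) = 6543.0 s = 109.05 min.
During one orbit Earth rotates (6543.0 / 86166) × 360° = 27.34°.
At the equator that is 27.34° × (2π·6371/360) km/° = 27.34 × 111.2 = 3040 km.

3040 km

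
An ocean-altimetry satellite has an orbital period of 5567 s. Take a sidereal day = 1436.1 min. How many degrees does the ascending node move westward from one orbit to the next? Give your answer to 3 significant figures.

23.3°

During one orbit Earth rotates (5567.0 / 86166) × 360° = 23.26°.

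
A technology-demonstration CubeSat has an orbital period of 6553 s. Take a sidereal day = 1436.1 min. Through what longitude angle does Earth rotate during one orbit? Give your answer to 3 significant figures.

During one orbit Earth rotates (6553.0 / 86166) × 360° = 27.38°.

27.4°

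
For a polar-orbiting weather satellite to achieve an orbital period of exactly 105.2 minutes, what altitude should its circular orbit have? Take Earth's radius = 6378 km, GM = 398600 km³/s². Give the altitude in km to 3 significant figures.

T = 105.2 min = 6312.0 s.
From T = 2π√(a³/μ): a = (μ T²/4π²)^(1/3) = (398600 × 6312.0² / 4π²)^(1/3) = 7382 km.
Altitude h = a − R = 7382 − 6378 = 1004 km.

1000 km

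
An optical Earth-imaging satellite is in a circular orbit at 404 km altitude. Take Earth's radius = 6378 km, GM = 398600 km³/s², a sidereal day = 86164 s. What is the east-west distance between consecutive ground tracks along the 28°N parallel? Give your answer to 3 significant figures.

Semi-major axis a = 6378 + 404 = 6782 km. Period T = 2π√(a³/μ) = 2π√(6782³/398600) = 5558.4 s = 92.64 min.
Node shift per orbit = (5558.4/86164) × 360° = 23.22°.
Equatorial spacing = 23.22 × 111.3 km/° = 2585 km.
At 28° latitude, spacing = 2585 × cos(28°) = 2283 km.

2280 km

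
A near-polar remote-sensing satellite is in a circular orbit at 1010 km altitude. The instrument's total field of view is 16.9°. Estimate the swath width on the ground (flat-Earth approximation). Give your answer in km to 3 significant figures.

300 km

Half-angle = 16.9°/2 = 8.45°.
Swath width ≈ 2h·tan(θ/2) = 2 × 1010 × tan(8.45°) = 300.1 km.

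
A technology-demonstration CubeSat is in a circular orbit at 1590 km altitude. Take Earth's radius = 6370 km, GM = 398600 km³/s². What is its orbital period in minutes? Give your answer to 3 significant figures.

Semi-major axis a = 6370 + 1590 = 7960 km. Period T = 2π√(a³/μ) = 2π√(7960³/398600) = 7067.7 s = 117.80 min.

118 min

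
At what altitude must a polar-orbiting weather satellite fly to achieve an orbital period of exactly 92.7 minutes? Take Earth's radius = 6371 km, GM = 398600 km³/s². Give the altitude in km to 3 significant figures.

414 km

T = 92.7 min = 5562.0 s.
From T = 2π√(a³/μ): a = (μ T²/4π²)^(1/3) = (398600 × 5562.0² / 4π²)^(1/3) = 6785 km.
Altitude h = a − R = 6785 − 6371 = 414 km.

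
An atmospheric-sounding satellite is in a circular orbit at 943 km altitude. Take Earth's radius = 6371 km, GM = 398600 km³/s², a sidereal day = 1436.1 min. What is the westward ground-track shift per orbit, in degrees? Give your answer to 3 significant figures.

Semi-major axis a = 6371 + 943 = 7314 km. Period T = 2π√(a³/μ) = 2π√(7314³/398600) = 6225.1 s = 103.75 min.
During one orbit Earth rotates (6225.1 / 86166) × 360° = 26.01°.

26.0°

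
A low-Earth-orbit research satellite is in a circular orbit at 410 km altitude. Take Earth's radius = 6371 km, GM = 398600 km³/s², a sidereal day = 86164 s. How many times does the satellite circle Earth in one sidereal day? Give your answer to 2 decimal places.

Semi-major axis a = 6371 + 410 = 6781 km. Period T = 2π√(a³/μ) = 2π√(6781³/398600) = 5557.1 s = 92.62 min.
Orbits per sidereal day = 86164 / 5557.1 = 15.505.

15.51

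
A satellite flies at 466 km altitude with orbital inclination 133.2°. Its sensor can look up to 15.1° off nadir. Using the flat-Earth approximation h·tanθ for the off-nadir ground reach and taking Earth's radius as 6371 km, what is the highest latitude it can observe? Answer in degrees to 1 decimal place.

47.9°

Retrograde orbit: the ground track reaches ±(180° − i) = ±(180 − 133.2) = ±46.8°.
Sensor half-swath on the ground ≈ 466·tan(15.1°) = 126 km = 1.13° of latitude.
Maximum observable latitude ≈ 46.8 + 1.13 = 47.9°.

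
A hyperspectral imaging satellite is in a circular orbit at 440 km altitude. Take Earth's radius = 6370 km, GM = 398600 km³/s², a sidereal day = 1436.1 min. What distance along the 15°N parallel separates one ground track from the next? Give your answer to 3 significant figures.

Semi-major axis a = 6370 + 440 = 6810 km. Period T = 2π√(a³/μ) = 2π√(6810³/398600) = 5592.8 s = 93.21 min.
Node shift per orbit = (5592.8/86166) × 360° = 23.37°.
Equatorial spacing = 23.37 × 111.2 km/° = 2598 km.
At 15° latitude, spacing = 2598 × cos(15°) = 2509 km.

2510 km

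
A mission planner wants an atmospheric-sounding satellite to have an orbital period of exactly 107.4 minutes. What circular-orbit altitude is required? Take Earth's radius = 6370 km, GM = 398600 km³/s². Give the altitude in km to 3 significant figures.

1110 km

T = 107.4 min = 6444.0 s.
From T = 2π√(a³/μ): a = (μ T²/4π²)^(1/3) = (398600 × 6444.0² / 4π²)^(1/3) = 7485 km.
Altitude h = a − R = 7485 − 6370 = 1115 km.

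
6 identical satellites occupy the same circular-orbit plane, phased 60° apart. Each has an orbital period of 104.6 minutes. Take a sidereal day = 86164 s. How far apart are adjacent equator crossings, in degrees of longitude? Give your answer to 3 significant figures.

T = 104.6 min = 6276.0 s.
Single-satellite node shift = (6276.0/86164) × 360° = 26.22°.
With 6 satellites evenly phased, successive equator crossings are 26.22/6 = 4.370° apart.

4.37°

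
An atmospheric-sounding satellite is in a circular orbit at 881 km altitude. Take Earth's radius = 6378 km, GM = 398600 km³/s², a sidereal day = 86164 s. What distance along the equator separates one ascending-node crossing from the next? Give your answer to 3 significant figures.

2860 km

Semi-major axis a = 6378 + 881 = 7259 km. Period T = 2π√(a³/μ) = 2π√(7259³/398600) = 6155.0 s = 102.58 min.
During one orbit Earth rotates (6155.0 / 86164) × 360° = 25.72°.
At the equator that is 25.72° × (2π·6378/360) km/° = 25.72 × 111.3 = 2863 km.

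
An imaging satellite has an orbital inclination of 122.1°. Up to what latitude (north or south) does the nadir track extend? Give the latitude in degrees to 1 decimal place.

Retrograde orbit: the ground track reaches ±(180° − i) = ±(180 − 122.1) = ±57.9°.

57.9°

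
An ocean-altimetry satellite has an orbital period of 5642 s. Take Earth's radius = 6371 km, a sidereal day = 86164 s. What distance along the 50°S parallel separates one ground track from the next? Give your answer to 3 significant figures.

1680 km

Node shift per orbit = (5642.0/86164) × 360° = 23.57°.
Equatorial spacing = 23.57 × 111.2 km/° = 2621 km.
At 50° latitude, spacing = 2621 × cos(50°) = 1685 km.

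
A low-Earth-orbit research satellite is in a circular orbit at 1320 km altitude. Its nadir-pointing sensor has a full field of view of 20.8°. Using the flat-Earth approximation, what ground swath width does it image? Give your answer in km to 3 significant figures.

485 km

Half-angle = 20.8°/2 = 10.4°.
Swath width ≈ 2h·tan(θ/2) = 2 × 1320 × tan(10.4°) = 484.5 km.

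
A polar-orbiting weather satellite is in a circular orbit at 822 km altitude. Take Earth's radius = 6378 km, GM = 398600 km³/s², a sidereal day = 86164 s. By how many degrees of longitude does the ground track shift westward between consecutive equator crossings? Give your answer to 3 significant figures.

Semi-major axis a = 6378 + 822 = 7200 km. Period T = 2π√(a³/μ) = 2π√(7200³/398600) = 6080.1 s = 101.33 min.
During one orbit Earth rotates (6080.1 / 86164) × 360° = 25.40°.

25.4°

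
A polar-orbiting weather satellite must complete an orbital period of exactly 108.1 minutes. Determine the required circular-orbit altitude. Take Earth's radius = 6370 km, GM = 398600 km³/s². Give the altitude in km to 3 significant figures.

T = 108.1 min = 6486.0 s.
From T = 2π√(a³/μ): a = (μ T²/4π²)^(1/3) = (398600 × 6486.0² / 4π²)^(1/3) = 7517 km.
Altitude h = a − R = 7517 − 6370 = 1147 km.

1150 km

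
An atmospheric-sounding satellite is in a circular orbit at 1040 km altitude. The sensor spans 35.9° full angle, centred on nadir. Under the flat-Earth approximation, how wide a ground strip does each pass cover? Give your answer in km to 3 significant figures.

Half-angle = 35.9°/2 = 17.95°.
Swath width ≈ 2h·tan(θ/2) = 2 × 1040 × tan(17.95°) = 673.8 km.

674 km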